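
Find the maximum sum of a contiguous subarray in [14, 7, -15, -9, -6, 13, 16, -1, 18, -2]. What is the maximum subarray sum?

Using Kadane's algorithm on [14, 7, -15, -9, -6, 13, 16, -1, 18, -2]:

Scanning through the array:
Position 1 (value 7): max_ending_here = 21, max_so_far = 21
Position 2 (value -15): max_ending_here = 6, max_so_far = 21
Position 3 (value -9): max_ending_here = -3, max_so_far = 21
Position 4 (value -6): max_ending_here = -6, max_so_far = 21
Position 5 (value 13): max_ending_here = 13, max_so_far = 21
Position 6 (value 16): max_ending_here = 29, max_so_far = 29
Position 7 (value -1): max_ending_here = 28, max_so_far = 29
Position 8 (value 18): max_ending_here = 46, max_so_far = 46
Position 9 (value -2): max_ending_here = 44, max_so_far = 46

Maximum subarray: [13, 16, -1, 18]
Maximum sum: 46

The maximum subarray is [13, 16, -1, 18] with sum 46. This subarray runs from index 5 to index 8.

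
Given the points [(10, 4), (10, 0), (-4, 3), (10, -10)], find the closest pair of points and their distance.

Computing all pairwise distances among 4 points:

d((10, 4), (10, 0)) = 4.0 <-- minimum
d((10, 4), (-4, 3)) = 14.0357
d((10, 4), (10, -10)) = 14.0
d((10, 0), (-4, 3)) = 14.3178
d((10, 0), (10, -10)) = 10.0
d((-4, 3), (10, -10)) = 19.105

Closest pair: (10, 4) and (10, 0) with distance 4.0

The closest pair is (10, 4) and (10, 0) with Euclidean distance 4.0. For 4 points, brute-force pairwise comparison is shown above. For large n, the divide-and-conquer algorithm (sort by x, recurse on halves, check the dividing strip) achieves O(n log n).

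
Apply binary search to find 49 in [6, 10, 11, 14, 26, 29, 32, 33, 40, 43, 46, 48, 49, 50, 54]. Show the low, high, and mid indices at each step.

Binary search for 49 in [6, 10, 11, 14, 26, 29, 32, 33, 40, 43, 46, 48, 49, 50, 54]:

lo=0, hi=14, mid=7, arr[mid]=33 -> 33 < 49, search right half
lo=8, hi=14, mid=11, arr[mid]=48 -> 48 < 49, search right half
lo=12, hi=14, mid=13, arr[mid]=50 -> 50 > 49, search left half
lo=12, hi=12, mid=12, arr[mid]=49 -> Found target at index 12!

Binary search finds 49 at index 12 after 4 comparisons. The search repeatedly halves the search space by comparing with the middle element.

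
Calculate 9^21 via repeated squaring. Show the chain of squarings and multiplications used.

Computing 9^21 by squaring (build up from 9^1; each line after the first costs one multiplication):

9^1 = 9
9^2 = (9^1)^2 = 9^2 = 81
9^4 = (9^2)^2 = 81^2 = 6561
9^5 = 9 * 9^4 = 9 * 6561 = 59049
9^10 = (9^5)^2 = 59049^2 = 3486784401
9^20 = (9^10)^2 = 3486784401^2 = 12157665459056928801
9^21 = 9 * 9^20 = 9 * 12157665459056928801 = 109418989131512359209

Result: 109418989131512359209
Multiplications needed: 6 (6 lines after 9^1)

9^21 = 109418989131512359209. Using exponentiation by squaring, this requires 6 multiplications. The key idea: if the exponent is even, square the half-power; if odd, multiply by the base once.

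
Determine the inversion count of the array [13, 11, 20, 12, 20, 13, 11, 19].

Finding inversions in [13, 11, 20, 12, 20, 13, 11, 19]:

(0, 1): arr[0]=13 > arr[1]=11
(0, 3): arr[0]=13 > arr[3]=12
(0, 6): arr[0]=13 > arr[6]=11
(2, 3): arr[2]=20 > arr[3]=12
(2, 5): arr[2]=20 > arr[5]=13
(2, 6): arr[2]=20 > arr[6]=11
(2, 7): arr[2]=20 > arr[7]=19
(3, 6): arr[3]=12 > arr[6]=11
(4, 5): arr[4]=20 > arr[5]=13
(4, 6): arr[4]=20 > arr[6]=11
(4, 7): arr[4]=20 > arr[7]=19
(5, 6): arr[5]=13 > arr[6]=11

Total inversions: 12

The array has 12 inversion(s): (0,1), (0,3), (0,6), (2,3), (2,5), (2,6), (2,7), (3,6), (4,5), (4,6), (4,7), (5,6). Each pair (i,j) satisfies i < j and arr[i] > arr[j].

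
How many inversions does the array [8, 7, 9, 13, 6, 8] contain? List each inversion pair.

Finding inversions in [8, 7, 9, 13, 6, 8]:

(0, 1): arr[0]=8 > arr[1]=7
(0, 4): arr[0]=8 > arr[4]=6
(1, 4): arr[1]=7 > arr[4]=6
(2, 4): arr[2]=9 > arr[4]=6
(2, 5): arr[2]=9 > arr[5]=8
(3, 4): arr[3]=13 > arr[4]=6
(3, 5): arr[3]=13 > arr[5]=8

Total inversions: 7

The array has 7 inversion(s): (0,1), (0,4), (1,4), (2,4), (2,5), (3,4), (3,5). Each pair (i,j) satisfies i < j and arr[i] > arr[j].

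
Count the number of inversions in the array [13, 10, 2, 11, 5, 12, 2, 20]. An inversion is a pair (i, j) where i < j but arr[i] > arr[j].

Finding inversions in [13, 10, 2, 11, 5, 12, 2, 20]:

(0, 1): arr[0]=13 > arr[1]=10
(0, 2): arr[0]=13 > arr[2]=2
(0, 3): arr[0]=13 > arr[3]=11
(0, 4): arr[0]=13 > arr[4]=5
(0, 5): arr[0]=13 > arr[5]=12
(0, 6): arr[0]=13 > arr[6]=2
(1, 2): arr[1]=10 > arr[2]=2
(1, 4): arr[1]=10 > arr[4]=5
(1, 6): arr[1]=10 > arr[6]=2
(3, 4): arr[3]=11 > arr[4]=5
(3, 6): arr[3]=11 > arr[6]=2
(4, 6): arr[4]=5 > arr[6]=2
(5, 6): arr[5]=12 > arr[6]=2

Total inversions: 13

The array has 13 inversion(s): (0,1), (0,2), (0,3), (0,4), (0,5), (0,6), (1,2), (1,4), (1,6), (3,4), (3,6), (4,6), (5,6). Each pair (i,j) satisfies i < j and arr[i] > arr[j].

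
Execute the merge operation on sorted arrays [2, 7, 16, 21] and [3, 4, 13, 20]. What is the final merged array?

Merging process:

Compare 2 vs 3: take 2 from left. Merged: [2]
Compare 7 vs 3: take 3 from right. Merged: [2, 3]
Compare 7 vs 4: take 4 from right. Merged: [2, 3, 4]
Compare 7 vs 13: take 7 from left. Merged: [2, 3, 4, 7]
Compare 16 vs 13: take 13 from right. Merged: [2, 3, 4, 7, 13]
Compare 16 vs 20: take 16 from left. Merged: [2, 3, 4, 7, 13, 16]
Compare 21 vs 20: take 20 from right. Merged: [2, 3, 4, 7, 13, 16, 20]
Append remaining from left: [21]. Merged: [2, 3, 4, 7, 13, 16, 20, 21]

Final merged array: [2, 3, 4, 7, 13, 16, 20, 21]
Total comparisons: 7

The merged array is [2, 3, 4, 7, 13, 16, 20, 21], requiring 7 comparisons. The merge step runs in O(n) time where n is the total number of elements.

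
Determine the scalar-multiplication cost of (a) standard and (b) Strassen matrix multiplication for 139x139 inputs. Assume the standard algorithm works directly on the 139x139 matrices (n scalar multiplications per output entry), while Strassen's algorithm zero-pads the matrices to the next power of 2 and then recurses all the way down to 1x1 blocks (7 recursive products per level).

Matrix multiplication for 139x139 matrices:

Strassen's algorithm requires power-of-2 dimensions. Pad 139x139 to 256x256 (next power of 2).

Standard algorithm: 139^3 = 2685619 multiplications
Strassen's algorithm: 7^(log2(256)) = 7^8 = 5764801 multiplications
Difference: 2685619 - 5764801 = -3079182 (Strassen uses MORE here due to padding overhead — for small or just-over-power-of-2 n, padding can outweigh the per-level savings)

Standard: 2685619 multiplications (139^3). Strassen: 5764801 multiplications (7^8, after padding to 256x256). Strassen reduces 8 recursive multiplications to 7 at each level.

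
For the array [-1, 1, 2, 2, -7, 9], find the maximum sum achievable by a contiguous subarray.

Using Kadane's algorithm on [-1, 1, 2, 2, -7, 9]:

Scanning through the array:
Position 1 (value 1): max_ending_here = 1, max_so_far = 1
Position 2 (value 2): max_ending_here = 3, max_so_far = 3
Position 3 (value 2): max_ending_here = 5, max_so_far = 5
Position 4 (value -7): max_ending_here = -2, max_so_far = 5
Position 5 (value 9): max_ending_here = 9, max_so_far = 9

Maximum subarray: [9]
Maximum sum: 9

The maximum subarray is [9] with sum 9. This subarray runs from index 5 to index 5.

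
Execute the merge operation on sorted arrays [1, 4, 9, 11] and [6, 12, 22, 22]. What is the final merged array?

Merging process:

Compare 1 vs 6: take 1 from left. Merged: [1]
Compare 4 vs 6: take 4 from left. Merged: [1, 4]
Compare 9 vs 6: take 6 from right. Merged: [1, 4, 6]
Compare 9 vs 12: take 9 from left. Merged: [1, 4, 6, 9]
Compare 11 vs 12: take 11 from left. Merged: [1, 4, 6, 9, 11]
Append remaining from right: [12, 22, 22]. Merged: [1, 4, 6, 9, 11, 12, 22, 22]

Final merged array: [1, 4, 6, 9, 11, 12, 22, 22]
Total comparisons: 5

The merged array is [1, 4, 6, 9, 11, 12, 22, 22], requiring 5 comparisons. The merge step runs in O(n) time where n is the total number of elements.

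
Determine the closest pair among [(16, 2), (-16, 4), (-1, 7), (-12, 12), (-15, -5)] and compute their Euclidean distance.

Computing all pairwise distances among 5 points:

d((16, 2), (-16, 4)) = 32.0624
d((16, 2), (-1, 7)) = 17.72
d((16, 2), (-12, 12)) = 29.7321
d((16, 2), (-15, -5)) = 31.7805
d((-16, 4), (-1, 7)) = 15.2971
d((-16, 4), (-12, 12)) = 8.9443 <-- minimum
d((-16, 4), (-15, -5)) = 9.0554
d((-1, 7), (-12, 12)) = 12.083
d((-1, 7), (-15, -5)) = 18.4391
d((-12, 12), (-15, -5)) = 17.2627

Closest pair: (-16, 4) and (-12, 12) with distance 8.9443

The closest pair is (-16, 4) and (-12, 12) with Euclidean distance 8.9443. For 5 points, brute-force pairwise comparison is shown above. For large n, the divide-and-conquer algorithm (sort by x, recurse on halves, check the dividing strip) achieves O(n log n).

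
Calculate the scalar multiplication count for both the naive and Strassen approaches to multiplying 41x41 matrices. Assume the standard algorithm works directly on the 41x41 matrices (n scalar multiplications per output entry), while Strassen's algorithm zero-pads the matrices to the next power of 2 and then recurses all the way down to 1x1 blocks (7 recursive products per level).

Matrix multiplication for 41x41 matrices:

Strassen's algorithm requires power-of-2 dimensions. Pad 41x41 to 64x64 (next power of 2).

Standard algorithm: 41^3 = 68921 multiplications
Strassen's algorithm: 7^(log2(64)) = 7^6 = 117649 multiplications
Difference: 68921 - 117649 = -48728 (Strassen uses MORE here due to padding overhead — for small or just-over-power-of-2 n, padding can outweigh the per-level savings)

Standard: 68921 multiplications (41^3). Strassen: 117649 multiplications (7^6, after padding to 64x64). Strassen reduces 8 recursive multiplications to 7 at each level.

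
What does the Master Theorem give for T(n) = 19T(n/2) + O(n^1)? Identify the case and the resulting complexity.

Master Theorem for T(n) = 19T(n/2) + O(n^1):

a = 19, b = 2, c = 1
log_b(a) = log_2(19) = 4.2479

Case 1: c = 1 < log_2(19) = 4.2479
T(n) = O(n^(log_2 19))

For T(n) = 19T(n/2) + O(n^1): log_2(19) = 4.2479. This is Case 1 of the Master Theorem (c < log_b(a), work dominated by leaves), giving O(n^(log_2 19)).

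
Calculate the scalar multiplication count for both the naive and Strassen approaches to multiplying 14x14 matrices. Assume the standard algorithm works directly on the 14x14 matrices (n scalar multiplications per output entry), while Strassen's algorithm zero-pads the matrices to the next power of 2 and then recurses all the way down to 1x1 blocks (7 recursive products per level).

Matrix multiplication for 14x14 matrices:

Strassen's algorithm requires power-of-2 dimensions. Pad 14x14 to 16x16 (next power of 2).

Standard algorithm: 14^3 = 2744 multiplications
Strassen's algorithm: 7^(log2(16)) = 7^4 = 2401 multiplications
Savings: 2744 - 2401 = 343 multiplications

Standard: 2744 multiplications (14^3). Strassen: 2401 multiplications (7^4, after padding to 16x16). Strassen reduces 8 recursive multiplications to 7 at each level.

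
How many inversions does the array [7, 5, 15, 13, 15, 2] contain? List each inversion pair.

Finding inversions in [7, 5, 15, 13, 15, 2]:

(0, 1): arr[0]=7 > arr[1]=5
(0, 5): arr[0]=7 > arr[5]=2
(1, 5): arr[1]=5 > arr[5]=2
(2, 3): arr[2]=15 > arr[3]=13
(2, 5): arr[2]=15 > arr[5]=2
(3, 5): arr[3]=13 > arr[5]=2
(4, 5): arr[4]=15 > arr[5]=2

Total inversions: 7

The array has 7 inversion(s): (0,1), (0,5), (1,5), (2,3), (2,5), (3,5), (4,5). Each pair (i,j) satisfies i < j and arr[i] > arr[j].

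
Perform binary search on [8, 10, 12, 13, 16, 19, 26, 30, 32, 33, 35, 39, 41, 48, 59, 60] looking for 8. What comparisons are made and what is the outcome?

Binary search for 8 in [8, 10, 12, 13, 16, 19, 26, 30, 32, 33, 35, 39, 41, 48, 59, 60]:

lo=0, hi=15, mid=7, arr[mid]=30 -> 30 > 8, search left half
lo=0, hi=6, mid=3, arr[mid]=13 -> 13 > 8, search left half
lo=0, hi=2, mid=1, arr[mid]=10 -> 10 > 8, search left half
lo=0, hi=0, mid=0, arr[mid]=8 -> Found target at index 0!

Binary search finds 8 at index 0 after 4 comparisons. The search repeatedly halves the search space by comparing with the middle element.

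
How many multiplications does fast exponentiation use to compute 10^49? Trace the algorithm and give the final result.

Computing 10^49 by squaring (build up from 10^1; each line after the first costs one multiplication):

10^1 = 10
10^2 = (10^1)^2 = 10^2 = 100
10^3 = 10 * 10^2 = 10 * 100 = 1000
10^6 = (10^3)^2 = 1000^2 = 1000000
10^12 = (10^6)^2 = 1000000^2 = 1000000000000
10^24 = (10^12)^2 = 1000000000000^2 = 1000000000000000000000000
10^48 = (10^24)^2 = 1000000000000000000000000^2 = 1000000000000000000000000000000000000000000000000
10^49 = 10 * 10^48 = 10 * 1000000000000000000000000000000000000000000000000 = 10000000000000000000000000000000000000000000000000

Result: 10000000000000000000000000000000000000000000000000
Multiplications needed: 7 (7 lines after 10^1)

10^49 = 10000000000000000000000000000000000000000000000000. Using exponentiation by squaring, this requires 7 multiplications. The key idea: if the exponent is even, square the half-power; if odd, multiply by the base once.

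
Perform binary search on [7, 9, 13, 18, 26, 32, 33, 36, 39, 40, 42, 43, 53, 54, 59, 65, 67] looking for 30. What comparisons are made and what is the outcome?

Binary search for 30 in [7, 9, 13, 18, 26, 32, 33, 36, 39, 40, 42, 43, 53, 54, 59, 65, 67]:

lo=0, hi=16, mid=8, arr[mid]=39 -> 39 > 30, search left half
lo=0, hi=7, mid=3, arr[mid]=18 -> 18 < 30, search right half
lo=4, hi=7, mid=5, arr[mid]=32 -> 32 > 30, search left half
lo=4, hi=4, mid=4, arr[mid]=26 -> 26 < 30, search right half
lo=5 > hi=4, target 30 not found

Binary search determines that 30 is not in the array after 4 comparisons. The search space was exhausted without finding the target.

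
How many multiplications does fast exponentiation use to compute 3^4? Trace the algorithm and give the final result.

Computing 3^4 by squaring (build up from 3^1; each line after the first costs one multiplication):

3^1 = 3
3^2 = (3^1)^2 = 3^2 = 9
3^4 = (3^2)^2 = 9^2 = 81

Result: 81
Multiplications needed: 2 (2 lines after 3^1)

3^4 = 81. Using exponentiation by squaring, this requires 2 multiplications. The key idea: if the exponent is even, square the half-power; if odd, multiply by the base once.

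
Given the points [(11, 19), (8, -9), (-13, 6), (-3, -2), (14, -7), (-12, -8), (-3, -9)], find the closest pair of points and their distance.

Computing all pairwise distances among 7 points:

d((11, 19), (8, -9)) = 28.1603
d((11, 19), (-13, 6)) = 27.2947
d((11, 19), (-3, -2)) = 25.2389
d((11, 19), (14, -7)) = 26.1725
d((11, 19), (-12, -8)) = 35.4683
d((11, 19), (-3, -9)) = 31.305
d((8, -9), (-13, 6)) = 25.807
d((8, -9), (-3, -2)) = 13.0384
d((8, -9), (14, -7)) = 6.3246 <-- minimum
d((8, -9), (-12, -8)) = 20.025
d((8, -9), (-3, -9)) = 11.0
d((-13, 6), (-3, -2)) = 12.8062
d((-13, 6), (14, -7)) = 29.9666
d((-13, 6), (-12, -8)) = 14.0357
d((-13, 6), (-3, -9)) = 18.0278
d((-3, -2), (14, -7)) = 17.72
d((-3, -2), (-12, -8)) = 10.8167
d((-3, -2), (-3, -9)) = 7.0
d((14, -7), (-12, -8)) = 26.0192
d((14, -7), (-3, -9)) = 17.1172
d((-12, -8), (-3, -9)) = 9.0554

Closest pair: (8, -9) and (14, -7) with distance 6.3246

The closest pair is (8, -9) and (14, -7) with Euclidean distance 6.3246. For 7 points, brute-force pairwise comparison is shown above. For large n, the divide-and-conquer algorithm (sort by x, recurse on halves, check the dividing strip) achieves O(n log n).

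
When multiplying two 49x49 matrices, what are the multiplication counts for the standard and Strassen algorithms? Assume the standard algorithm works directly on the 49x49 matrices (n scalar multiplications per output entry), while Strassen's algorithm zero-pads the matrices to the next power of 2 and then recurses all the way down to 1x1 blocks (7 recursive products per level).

Matrix multiplication for 49x49 matrices:

Strassen's algorithm requires power-of-2 dimensions. Pad 49x49 to 64x64 (next power of 2).

Standard algorithm: 49^3 = 117649 multiplications
Strassen's algorithm: 7^(log2(64)) = 7^6 = 117649 multiplications
Savings: 117649 - 117649 = 0 multiplications

Standard: 117649 multiplications (49^3). Strassen: 117649 multiplications (7^6, after padding to 64x64). Strassen reduces 8 recursive multiplications to 7 at each level.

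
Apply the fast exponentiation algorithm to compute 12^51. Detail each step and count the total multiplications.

Computing 12^51 by squaring (build up from 12^1; each line after the first costs one multiplication):

12^1 = 12
12^2 = (12^1)^2 = 12^2 = 144
12^3 = 12 * 12^2 = 12 * 144 = 1728
12^6 = (12^3)^2 = 1728^2 = 2985984
12^12 = (12^6)^2 = 2985984^2 = 8916100448256
12^24 = (12^12)^2 = 8916100448256^2 = 79496847203390844133441536
12^25 = 12 * 12^24 = 12 * 79496847203390844133441536 = 953962166440690129601298432
12^50 = (12^25)^2 = 953962166440690129601298432^2 = 910043815000214977332758527534256632492715260325658624
12^51 = 12 * 12^50 = 12 * 910043815000214977332758527534256632492715260325658624 = 10920525780002579727993102330411079589912583123907903488

Result: 10920525780002579727993102330411079589912583123907903488
Multiplications needed: 8 (8 lines after 12^1)

12^51 = 10920525780002579727993102330411079589912583123907903488. Using exponentiation by squaring, this requires 8 multiplications. The key idea: if the exponent is even, square the half-power; if odd, multiply by the base once.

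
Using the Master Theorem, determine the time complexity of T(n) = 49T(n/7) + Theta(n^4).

Master Theorem for T(n) = 49T(n/7) + O(n^4):

a = 49, b = 7, c = 4
log_b(a) = log_7(49) = 2.0000

Case 3: c = 4 > log_7(49) = 2.0000
T(n) = O(n^4) = O(n^4)

For T(n) = 49T(n/7) + O(n^4): log_7(49) = 2.0000. This is Case 3 of the Master Theorem (c > log_b(a), work dominated by root), giving O(n^4).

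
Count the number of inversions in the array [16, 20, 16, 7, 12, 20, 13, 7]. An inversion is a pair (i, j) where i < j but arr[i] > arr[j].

Finding inversions in [16, 20, 16, 7, 12, 20, 13, 7]:

(0, 3): arr[0]=16 > arr[3]=7
(0, 4): arr[0]=16 > arr[4]=12
(0, 6): arr[0]=16 > arr[6]=13
(0, 7): arr[0]=16 > arr[7]=7
(1, 2): arr[1]=20 > arr[2]=16
(1, 3): arr[1]=20 > arr[3]=7
(1, 4): arr[1]=20 > arr[4]=12
(1, 6): arr[1]=20 > arr[6]=13
(1, 7): arr[1]=20 > arr[7]=7
(2, 3): arr[2]=16 > arr[3]=7
(2, 4): arr[2]=16 > arr[4]=12
(2, 6): arr[2]=16 > arr[6]=13
(2, 7): arr[2]=16 > arr[7]=7
(4, 7): arr[4]=12 > arr[7]=7
(5, 6): arr[5]=20 > arr[6]=13
(5, 7): arr[5]=20 > arr[7]=7
(6, 7): arr[6]=13 > arr[7]=7

Total inversions: 17

The array has 17 inversion(s): (0,3), (0,4), (0,6), (0,7), (1,2), (1,3), (1,4), (1,6), (1,7), (2,3), (2,4), (2,6), (2,7), (4,7), (5,6), (5,7), (6,7). Each pair (i,j) satisfies i < j and arr[i] > arr[j].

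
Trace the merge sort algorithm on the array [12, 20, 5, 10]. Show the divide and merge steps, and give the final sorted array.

Merge sort trace:

Split: [12, 20, 5, 10] -> [12, 20] and [5, 10]
  Split: [12, 20] -> [12] and [20]
  Merge: [12] + [20] -> [12, 20]
  Split: [5, 10] -> [5] and [10]
  Merge: [5] + [10] -> [5, 10]
Merge: [12, 20] + [5, 10] -> [5, 10, 12, 20]

Final sorted array: [5, 10, 12, 20]

The merge sort proceeds by recursively splitting the array and merging sorted halves.
After all merges, the sorted array is [5, 10, 12, 20].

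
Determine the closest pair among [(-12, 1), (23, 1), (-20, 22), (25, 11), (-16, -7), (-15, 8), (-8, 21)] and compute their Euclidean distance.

Computing all pairwise distances among 7 points:

d((-12, 1), (23, 1)) = 35.0
d((-12, 1), (-20, 22)) = 22.4722
d((-12, 1), (25, 11)) = 38.3275
d((-12, 1), (-16, -7)) = 8.9443
d((-12, 1), (-15, 8)) = 7.6158 <-- minimum
d((-12, 1), (-8, 21)) = 20.3961
d((23, 1), (-20, 22)) = 47.8539
d((23, 1), (25, 11)) = 10.198
d((23, 1), (-16, -7)) = 39.8121
d((23, 1), (-15, 8)) = 38.6394
d((23, 1), (-8, 21)) = 36.8917
d((-20, 22), (25, 11)) = 46.3249
d((-20, 22), (-16, -7)) = 29.2746
d((-20, 22), (-15, 8)) = 14.8661
d((-20, 22), (-8, 21)) = 12.0416
d((25, 11), (-16, -7)) = 44.7772
d((25, 11), (-15, 8)) = 40.1123
d((25, 11), (-8, 21)) = 34.4819
d((-16, -7), (-15, 8)) = 15.0333
d((-16, -7), (-8, 21)) = 29.1204
d((-15, 8), (-8, 21)) = 14.7648

Closest pair: (-12, 1) and (-15, 8) with distance 7.6158

The closest pair is (-12, 1) and (-15, 8) with Euclidean distance 7.6158. For 7 points, brute-force pairwise comparison is shown above. For large n, the divide-and-conquer algorithm (sort by x, recurse on halves, check the dividing strip) achieves O(n log n).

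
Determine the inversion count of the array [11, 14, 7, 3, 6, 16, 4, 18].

Finding inversions in [11, 14, 7, 3, 6, 16, 4, 18]:

(0, 2): arr[0]=11 > arr[2]=7
(0, 3): arr[0]=11 > arr[3]=3
(0, 4): arr[0]=11 > arr[4]=6
(0, 6): arr[0]=11 > arr[6]=4
(1, 2): arr[1]=14 > arr[2]=7
(1, 3): arr[1]=14 > arr[3]=3
(1, 4): arr[1]=14 > arr[4]=6
(1, 6): arr[1]=14 > arr[6]=4
(2, 3): arr[2]=7 > arr[3]=3
(2, 4): arr[2]=7 > arr[4]=6
(2, 6): arr[2]=7 > arr[6]=4
(4, 6): arr[4]=6 > arr[6]=4
(5, 6): arr[5]=16 > arr[6]=4

Total inversions: 13

The array has 13 inversion(s): (0,2), (0,3), (0,4), (0,6), (1,2), (1,3), (1,4), (1,6), (2,3), (2,4), (2,6), (4,6), (5,6). Each pair (i,j) satisfies i < j and arr[i] > arr[j].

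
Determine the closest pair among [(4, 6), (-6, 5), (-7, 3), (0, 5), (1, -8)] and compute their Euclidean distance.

Computing all pairwise distances among 5 points:

d((4, 6), (-6, 5)) = 10.0499
d((4, 6), (-7, 3)) = 11.4018
d((4, 6), (0, 5)) = 4.1231
d((4, 6), (1, -8)) = 14.3178
d((-6, 5), (-7, 3)) = 2.2361 <-- minimum
d((-6, 5), (0, 5)) = 6.0
d((-6, 5), (1, -8)) = 14.7648
d((-7, 3), (0, 5)) = 7.2801
d((-7, 3), (1, -8)) = 13.6015
d((0, 5), (1, -8)) = 13.0384

Closest pair: (-6, 5) and (-7, 3) with distance 2.2361

The closest pair is (-6, 5) and (-7, 3) with Euclidean distance 2.2361. For 5 points, brute-force pairwise comparison is shown above. For large n, the divide-and-conquer algorithm (sort by x, recurse on halves, check the dividing strip) achieves O(n log n).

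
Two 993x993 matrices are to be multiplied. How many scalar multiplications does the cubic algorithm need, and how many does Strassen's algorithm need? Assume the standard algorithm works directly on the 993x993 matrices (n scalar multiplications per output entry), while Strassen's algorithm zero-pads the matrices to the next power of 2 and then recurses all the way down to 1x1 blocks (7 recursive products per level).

Matrix multiplication for 993x993 matrices:

Strassen's algorithm requires power-of-2 dimensions. Pad 993x993 to 1024x1024 (next power of 2).

Standard algorithm: 993^3 = 979146657 multiplications
Strassen's algorithm: 7^(log2(1024)) = 7^10 = 282475249 multiplications
Savings: 979146657 - 282475249 = 696671408 multiplications

Standard: 979146657 multiplications (993^3). Strassen: 282475249 multiplications (7^10, after padding to 1024x1024). Strassen reduces 8 recursive multiplications to 7 at each level.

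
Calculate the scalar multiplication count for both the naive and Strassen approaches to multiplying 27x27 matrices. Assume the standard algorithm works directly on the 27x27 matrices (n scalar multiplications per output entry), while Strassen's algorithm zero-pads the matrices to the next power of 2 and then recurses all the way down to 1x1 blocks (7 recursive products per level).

Matrix multiplication for 27x27 matrices:

Strassen's algorithm requires power-of-2 dimensions. Pad 27x27 to 32x32 (next power of 2).

Standard algorithm: 27^3 = 19683 multiplications
Strassen's algorithm: 7^(log2(32)) = 7^5 = 16807 multiplications
Savings: 19683 - 16807 = 2876 multiplications

Standard: 19683 multiplications (27^3). Strassen: 16807 multiplications (7^5, after padding to 32x32). Strassen reduces 8 recursive multiplications to 7 at each level.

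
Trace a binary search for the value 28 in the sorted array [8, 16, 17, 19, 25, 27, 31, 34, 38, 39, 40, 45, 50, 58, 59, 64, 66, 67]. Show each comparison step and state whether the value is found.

Binary search for 28 in [8, 16, 17, 19, 25, 27, 31, 34, 38, 39, 40, 45, 50, 58, 59, 64, 66, 67]:

lo=0, hi=17, mid=8, arr[mid]=38 -> 38 > 28, search left half
lo=0, hi=7, mid=3, arr[mid]=19 -> 19 < 28, search right half
lo=4, hi=7, mid=5, arr[mid]=27 -> 27 < 28, search right half
lo=6, hi=7, mid=6, arr[mid]=31 -> 31 > 28, search left half
lo=6 > hi=5, target 28 not found

Binary search determines that 28 is not in the array after 4 comparisons. The search space was exhausted without finding the target.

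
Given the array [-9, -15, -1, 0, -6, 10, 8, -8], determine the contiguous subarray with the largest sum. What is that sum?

Using Kadane's algorithm on [-9, -15, -1, 0, -6, 10, 8, -8]:

Scanning through the array:
Position 1 (value -15): max_ending_here = -15, max_so_far = -9
Position 2 (value -1): max_ending_here = -1, max_so_far = -1
Position 3 (value 0): max_ending_here = 0, max_so_far = 0
Position 4 (value -6): max_ending_here = -6, max_so_far = 0
Position 5 (value 10): max_ending_here = 10, max_so_far = 10
Position 6 (value 8): max_ending_here = 18, max_so_far = 18
Position 7 (value -8): max_ending_here = 10, max_so_far = 18

Maximum subarray: [10, 8]
Maximum sum: 18

The maximum subarray is [10, 8] with sum 18. This subarray runs from index 5 to index 6.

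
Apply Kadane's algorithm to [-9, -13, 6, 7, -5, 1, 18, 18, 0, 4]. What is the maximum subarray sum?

Using Kadane's algorithm on [-9, -13, 6, 7, -5, 1, 18, 18, 0, 4]:

Scanning through the array:
Position 1 (value -13): max_ending_here = -13, max_so_far = -9
Position 2 (value 6): max_ending_here = 6, max_so_far = 6
Position 3 (value 7): max_ending_here = 13, max_so_far = 13
Position 4 (value -5): max_ending_here = 8, max_so_far = 13
Position 5 (value 1): max_ending_here = 9, max_so_far = 13
Position 6 (value 18): max_ending_here = 27, max_so_far = 27
Position 7 (value 18): max_ending_here = 45, max_so_far = 45
Position 8 (value 0): max_ending_here = 45, max_so_far = 45
Position 9 (value 4): max_ending_here = 49, max_so_far = 49

Maximum subarray: [6, 7, -5, 1, 18, 18, 0, 4]
Maximum sum: 49

The maximum subarray is [6, 7, -5, 1, 18, 18, 0, 4] with sum 49. This subarray runs from index 2 to index 9.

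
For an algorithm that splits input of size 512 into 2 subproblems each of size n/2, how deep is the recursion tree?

For divide and conquer with division factor 2:

Problem sizes at each level:
Level 0: 512
Level 1: 256
Level 2: 128
Level 3: 64
Level 4: 32
Level 5: 16
Level 6: 8
Level 7: 4
Level 8: 2
Level 9: 1

The root is level 0 and the size-1 base case is level 9 (the tree spans levels 0 through 9, i.e. 10 levels counting the root), so the depth is the number of divisions: log_2(512) = 9

The recursion tree depth is log_2(512) = 9. At each level, the problem size is divided by 2, so it takes 9 divisions to reduce to a base case of size 1. The algorithm makes 2 recursive calls at each level.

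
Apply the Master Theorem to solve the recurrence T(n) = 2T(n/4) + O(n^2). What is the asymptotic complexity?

Master Theorem for T(n) = 2T(n/4) + O(n^2):

a = 2, b = 4, c = 2
log_b(a) = log_4(2) = 0.5000

Case 3: c = 2 > log_4(2) = 0.5000
T(n) = O(n^2) = O(n^2)

For T(n) = 2T(n/4) + O(n^2): log_4(2) = 0.5000. This is Case 3 of the Master Theorem (c > log_b(a), work dominated by root), giving O(n^2).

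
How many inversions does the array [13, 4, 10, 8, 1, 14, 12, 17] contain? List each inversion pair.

Finding inversions in [13, 4, 10, 8, 1, 14, 12, 17]:

(0, 1): arr[0]=13 > arr[1]=4
(0, 2): arr[0]=13 > arr[2]=10
(0, 3): arr[0]=13 > arr[3]=8
(0, 4): arr[0]=13 > arr[4]=1
(0, 6): arr[0]=13 > arr[6]=12
(1, 4): arr[1]=4 > arr[4]=1
(2, 3): arr[2]=10 > arr[3]=8
(2, 4): arr[2]=10 > arr[4]=1
(3, 4): arr[3]=8 > arr[4]=1
(5, 6): arr[5]=14 > arr[6]=12

Total inversions: 10

The array has 10 inversion(s): (0,1), (0,2), (0,3), (0,4), (0,6), (1,4), (2,3), (2,4), (3,4), (5,6). Each pair (i,j) satisfies i < j and arr[i] > arr[j].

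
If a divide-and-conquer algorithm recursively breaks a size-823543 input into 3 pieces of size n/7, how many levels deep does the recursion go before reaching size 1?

For divide and conquer with division factor 7:

Problem sizes at each level:
Level 0: 823543
Level 1: 117649
Level 2: 16807
Level 3: 2401
Level 4: 343
Level 5: 49
Level 6: 7
Level 7: 1

The root is level 0 and the size-1 base case is level 7 (the tree spans levels 0 through 7, i.e. 8 levels counting the root), so the depth is the number of divisions: log_7(823543) = 7

The recursion tree depth is log_7(823543) = 7. At each level, the problem size is divided by 7, so it takes 7 divisions to reduce to a base case of size 1. The algorithm makes 3 recursive calls at each level.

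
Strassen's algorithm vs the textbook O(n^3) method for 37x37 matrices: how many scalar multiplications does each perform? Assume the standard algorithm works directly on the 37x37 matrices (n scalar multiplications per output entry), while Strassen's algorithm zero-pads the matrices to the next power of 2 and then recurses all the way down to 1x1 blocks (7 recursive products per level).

Matrix multiplication for 37x37 matrices:

Strassen's algorithm requires power-of-2 dimensions. Pad 37x37 to 64x64 (next power of 2).

Standard algorithm: 37^3 = 50653 multiplications
Strassen's algorithm: 7^(log2(64)) = 7^6 = 117649 multiplications
Difference: 50653 - 117649 = -66996 (Strassen uses MORE here due to padding overhead — for small or just-over-power-of-2 n, padding can outweigh the per-level savings)

Standard: 50653 multiplications (37^3). Strassen: 117649 multiplications (7^6, after padding to 64x64). Strassen reduces 8 recursive multiplications to 7 at each level.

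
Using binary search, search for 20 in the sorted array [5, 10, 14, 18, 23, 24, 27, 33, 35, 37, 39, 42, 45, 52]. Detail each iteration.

Binary search for 20 in [5, 10, 14, 18, 23, 24, 27, 33, 35, 37, 39, 42, 45, 52]:

lo=0, hi=13, mid=6, arr[mid]=27 -> 27 > 20, search left half
lo=0, hi=5, mid=2, arr[mid]=14 -> 14 < 20, search right half
lo=3, hi=5, mid=4, arr[mid]=23 -> 23 > 20, search left half
lo=3, hi=3, mid=3, arr[mid]=18 -> 18 < 20, search right half
lo=4 > hi=3, target 20 not found

Binary search determines that 20 is not in the array after 4 comparisons. The search space was exhausted without finding the target.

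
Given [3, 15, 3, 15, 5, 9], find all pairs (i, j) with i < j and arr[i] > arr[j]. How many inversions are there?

Finding inversions in [3, 15, 3, 15, 5, 9]:

(1, 2): arr[1]=15 > arr[2]=3
(1, 4): arr[1]=15 > arr[4]=5
(1, 5): arr[1]=15 > arr[5]=9
(3, 4): arr[3]=15 > arr[4]=5
(3, 5): arr[3]=15 > arr[5]=9

Total inversions: 5

The array has 5 inversion(s): (1,2), (1,4), (1,5), (3,4), (3,5). Each pair (i,j) satisfies i < j and arr[i] > arr[j].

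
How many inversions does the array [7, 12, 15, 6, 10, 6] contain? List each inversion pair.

Finding inversions in [7, 12, 15, 6, 10, 6]:

(0, 3): arr[0]=7 > arr[3]=6
(0, 5): arr[0]=7 > arr[5]=6
(1, 3): arr[1]=12 > arr[3]=6
(1, 4): arr[1]=12 > arr[4]=10
(1, 5): arr[1]=12 > arr[5]=6
(2, 3): arr[2]=15 > arr[3]=6
(2, 4): arr[2]=15 > arr[4]=10
(2, 5): arr[2]=15 > arr[5]=6
(4, 5): arr[4]=10 > arr[5]=6

Total inversions: 9

The array has 9 inversion(s): (0,3), (0,5), (1,3), (1,4), (1,5), (2,3), (2,4), (2,5), (4,5). Each pair (i,j) satisfies i < j and arr[i] > arr[j].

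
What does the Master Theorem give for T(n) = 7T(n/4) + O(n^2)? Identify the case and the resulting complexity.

Master Theorem for T(n) = 7T(n/4) + O(n^2):

a = 7, b = 4, c = 2
log_b(a) = log_4(7) = 1.4037

Case 3: c = 2 > log_4(7) = 1.4037
T(n) = O(n^2) = O(n^2)

For T(n) = 7T(n/4) + O(n^2): log_4(7) = 1.4037. This is Case 3 of the Master Theorem (c > log_b(a), work dominated by root), giving O(n^2).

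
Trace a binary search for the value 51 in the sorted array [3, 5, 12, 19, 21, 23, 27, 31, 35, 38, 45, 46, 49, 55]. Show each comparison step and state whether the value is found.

Binary search for 51 in [3, 5, 12, 19, 21, 23, 27, 31, 35, 38, 45, 46, 49, 55]:

lo=0, hi=13, mid=6, arr[mid]=27 -> 27 < 51, search right half
lo=7, hi=13, mid=10, arr[mid]=45 -> 45 < 51, search right half
lo=11, hi=13, mid=12, arr[mid]=49 -> 49 < 51, search right half
lo=13, hi=13, mid=13, arr[mid]=55 -> 55 > 51, search left half
lo=13 > hi=12, target 51 not found

Binary search determines that 51 is not in the array after 4 comparisons. The search space was exhausted without finding the target.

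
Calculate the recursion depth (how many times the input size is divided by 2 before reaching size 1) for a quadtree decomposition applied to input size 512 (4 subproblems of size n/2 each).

For divide and conquer with division factor 2:

Problem sizes at each level:
Level 0: 512
Level 1: 256
Level 2: 128
Level 3: 64
Level 4: 32
Level 5: 16
Level 6: 8
Level 7: 4
Level 8: 2
Level 9: 1

The root is level 0 and the size-1 base case is level 9 (the tree spans levels 0 through 9, i.e. 10 levels counting the root), so the depth is the number of divisions: log_2(512) = 9

The recursion tree depth is log_2(512) = 9. At each level, the problem size is divided by 2, so it takes 9 divisions to reduce to a base case of size 1. The algorithm makes 4 recursive calls at each level.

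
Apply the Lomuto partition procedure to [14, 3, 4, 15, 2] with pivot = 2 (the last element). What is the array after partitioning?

Lomuto partition with pivot = 2:

Initial array: [14, 3, 4, 15, 2]

arr[0]=14 > 2: no swap
arr[1]=3 > 2: no swap
arr[2]=4 > 2: no swap
arr[3]=15 > 2: no swap

Place pivot at position 0: [2, 3, 4, 15, 14]
Pivot position: 0

After partitioning with pivot 2, the array becomes [2, 3, 4, 15, 14]. The pivot is placed at index 0. All elements to the left of the pivot are <= 2, and all elements to the right are > 2.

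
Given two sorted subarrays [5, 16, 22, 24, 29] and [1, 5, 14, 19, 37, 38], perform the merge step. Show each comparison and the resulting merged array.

Merging process:

Compare 5 vs 1: take 1 from right. Merged: [1]
Compare 5 vs 5: take 5 from left. Merged: [1, 5]
Compare 16 vs 5: take 5 from right. Merged: [1, 5, 5]
Compare 16 vs 14: take 14 from right. Merged: [1, 5, 5, 14]
Compare 16 vs 19: take 16 from left. Merged: [1, 5, 5, 14, 16]
Compare 22 vs 19: take 19 from right. Merged: [1, 5, 5, 14, 16, 19]
Compare 22 vs 37: take 22 from left. Merged: [1, 5, 5, 14, 16, 19, 22]
Compare 24 vs 37: take 24 from left. Merged: [1, 5, 5, 14, 16, 19, 22, 24]
Compare 29 vs 37: take 29 from left. Merged: [1, 5, 5, 14, 16, 19, 22, 24, 29]
Append remaining from right: [37, 38]. Merged: [1, 5, 5, 14, 16, 19, 22, 24, 29, 37, 38]

Final merged array: [1, 5, 5, 14, 16, 19, 22, 24, 29, 37, 38]
Total comparisons: 9

The merged array is [1, 5, 5, 14, 16, 19, 22, 24, 29, 37, 38], requiring 9 comparisons. The merge step runs in O(n) time where n is the total number of elements.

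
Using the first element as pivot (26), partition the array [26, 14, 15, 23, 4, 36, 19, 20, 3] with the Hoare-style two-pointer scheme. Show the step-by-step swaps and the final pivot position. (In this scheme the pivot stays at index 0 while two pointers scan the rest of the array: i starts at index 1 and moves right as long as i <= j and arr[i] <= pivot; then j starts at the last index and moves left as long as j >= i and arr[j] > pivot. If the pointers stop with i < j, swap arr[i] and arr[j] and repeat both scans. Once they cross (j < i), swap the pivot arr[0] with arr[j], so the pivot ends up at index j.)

Hoare-style two-pointer partition with pivot = 26:

Initial array: [26, 14, 15, 23, 4, 36, 19, 20, 3]

Pointers start at i = 1, j = 8.
i stops at index 5 (arr[5]=36 > 26), j stops at index 8 (arr[8]=3 <= 26): swap arr[5] and arr[8], array becomes [26, 14, 15, 23, 4, 3, 19, 20, 36]
i ends at 8, j ends at 7: the pointers have crossed (j < i), so scanning stops.

Swap pivot arr[0] with arr[7] to place pivot at position 7: [20, 14, 15, 23, 4, 3, 19, 26, 36]
Pivot position: 7

After partitioning with pivot 26, the array becomes [20, 14, 15, 23, 4, 3, 19, 26, 36]. The pivot is placed at index 7. All elements to the left of the pivot are <= 26, and all elements to the right are > 26.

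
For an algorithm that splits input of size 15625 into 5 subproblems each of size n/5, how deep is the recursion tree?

For divide and conquer with division factor 5:

Problem sizes at each level:
Level 0: 15625
Level 1: 3125
Level 2: 625
Level 3: 125
Level 4: 25
Level 5: 5
Level 6: 1

The root is level 0 and the size-1 base case is level 6 (the tree spans levels 0 through 6, i.e. 7 levels counting the root), so the depth is the number of divisions: log_5(15625) = 6

The recursion tree depth is log_5(15625) = 6. At each level, the problem size is divided by 5, so it takes 6 divisions to reduce to a base case of size 1. The algorithm makes 5 recursive calls at each level.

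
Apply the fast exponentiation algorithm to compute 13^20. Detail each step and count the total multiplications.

Computing 13^20 by squaring (build up from 13^1; each line after the first costs one multiplication):

13^1 = 13
13^2 = (13^1)^2 = 13^2 = 169
13^4 = (13^2)^2 = 169^2 = 28561
13^5 = 13 * 13^4 = 13 * 28561 = 371293
13^10 = (13^5)^2 = 371293^2 = 137858491849
13^20 = (13^10)^2 = 137858491849^2 = 19004963774880799438801

Result: 19004963774880799438801
Multiplications needed: 5 (5 lines after 13^1)

13^20 = 19004963774880799438801. Using exponentiation by squaring, this requires 5 multiplications. The key idea: if the exponent is even, square the half-power; if odd, multiply by the base once.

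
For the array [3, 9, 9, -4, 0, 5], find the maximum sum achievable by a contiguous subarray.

Using Kadane's algorithm on [3, 9, 9, -4, 0, 5]:

Scanning through the array:
Position 1 (value 9): max_ending_here = 12, max_so_far = 12
Position 2 (value 9): max_ending_here = 21, max_so_far = 21
Position 3 (value -4): max_ending_here = 17, max_so_far = 21
Position 4 (value 0): max_ending_here = 17, max_so_far = 21
Position 5 (value 5): max_ending_here = 22, max_so_far = 22

Maximum subarray: [3, 9, 9, -4, 0, 5]
Maximum sum: 22

The maximum subarray is [3, 9, 9, -4, 0, 5] with sum 22. This subarray runs from index 0 to index 5.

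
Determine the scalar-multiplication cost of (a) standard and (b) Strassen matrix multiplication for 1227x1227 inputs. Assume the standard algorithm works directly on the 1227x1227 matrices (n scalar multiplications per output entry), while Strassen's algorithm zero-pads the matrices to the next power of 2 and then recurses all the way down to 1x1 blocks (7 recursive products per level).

Matrix multiplication for 1227x1227 matrices:

Strassen's algorithm requires power-of-2 dimensions. Pad 1227x1227 to 2048x2048 (next power of 2).

Standard algorithm: 1227^3 = 1847284083 multiplications
Strassen's algorithm: 7^(log2(2048)) = 7^11 = 1977326743 multiplications
Difference: 1847284083 - 1977326743 = -130042660 (Strassen uses MORE here due to padding overhead — for small or just-over-power-of-2 n, padding can outweigh the per-level savings)

Standard: 1847284083 multiplications (1227^3). Strassen: 1977326743 multiplications (7^11, after padding to 2048x2048). Strassen reduces 8 recursive multiplications to 7 at each level.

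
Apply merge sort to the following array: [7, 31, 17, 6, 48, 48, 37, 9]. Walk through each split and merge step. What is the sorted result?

Merge sort trace:

Split: [7, 31, 17, 6, 48, 48, 37, 9] -> [7, 31, 17, 6] and [48, 48, 37, 9]
  Split: [7, 31, 17, 6] -> [7, 31] and [17, 6]
    Split: [7, 31] -> [7] and [31]
    Merge: [7] + [31] -> [7, 31]
    Split: [17, 6] -> [17] and [6]
    Merge: [17] + [6] -> [6, 17]
  Merge: [7, 31] + [6, 17] -> [6, 7, 17, 31]
  Split: [48, 48, 37, 9] -> [48, 48] and [37, 9]
    Split: [48, 48] -> [48] and [48]
    Merge: [48] + [48] -> [48, 48]
    Split: [37, 9] -> [37] and [9]
    Merge: [37] + [9] -> [9, 37]
  Merge: [48, 48] + [9, 37] -> [9, 37, 48, 48]
Merge: [6, 7, 17, 31] + [9, 37, 48, 48] -> [6, 7, 9, 17, 31, 37, 48, 48]

Final sorted array: [6, 7, 9, 17, 31, 37, 48, 48]

The merge sort proceeds by recursively splitting the array and merging sorted halves.
After all merges, the sorted array is [6, 7, 9, 17, 31, 37, 48, 48].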